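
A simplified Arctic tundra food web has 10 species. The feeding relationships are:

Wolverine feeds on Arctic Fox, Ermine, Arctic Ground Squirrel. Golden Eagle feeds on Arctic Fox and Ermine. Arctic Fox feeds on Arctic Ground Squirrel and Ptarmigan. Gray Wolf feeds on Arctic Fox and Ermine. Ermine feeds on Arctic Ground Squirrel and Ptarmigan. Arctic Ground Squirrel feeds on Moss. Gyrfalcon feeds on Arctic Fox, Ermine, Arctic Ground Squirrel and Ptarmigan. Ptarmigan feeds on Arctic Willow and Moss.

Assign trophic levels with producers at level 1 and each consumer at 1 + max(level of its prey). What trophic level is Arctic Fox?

Arctic Willow is a producer → level 1.
Ptarmigan eats Arctic Willow (level 1); other prey at levels: Moss 1 → level 2.
Arctic Fox eats Ptarmigan (level 2); other prey at levels: Arctic Ground Squirrel 2 → level 3.

Trophic level 3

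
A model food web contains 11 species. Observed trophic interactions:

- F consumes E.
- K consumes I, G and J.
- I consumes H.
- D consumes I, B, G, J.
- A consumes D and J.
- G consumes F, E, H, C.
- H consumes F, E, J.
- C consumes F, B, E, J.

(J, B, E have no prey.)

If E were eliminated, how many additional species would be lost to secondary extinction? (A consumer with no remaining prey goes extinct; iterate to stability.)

1

Remove E.
Round 1: F (all prey gone) → extinct.
No further losses. Total secondary extinctions: 1.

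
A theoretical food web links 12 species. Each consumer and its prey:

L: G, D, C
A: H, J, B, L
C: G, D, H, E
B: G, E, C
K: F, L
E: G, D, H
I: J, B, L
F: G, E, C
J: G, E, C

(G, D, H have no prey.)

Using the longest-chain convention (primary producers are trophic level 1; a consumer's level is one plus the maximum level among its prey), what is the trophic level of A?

Trophic level 5

G is a producer → level 1.
E eats G (level 1); other prey at levels: D 1, H 1 → level 2.
C eats E (level 2); other prey at levels: G 1, D 1, H 1 → level 3.
L eats C (level 3); other prey at levels: G 1, D 1 → level 4.
A eats L (level 4); other prey at levels: H 1, J 4, B 4 → level 5.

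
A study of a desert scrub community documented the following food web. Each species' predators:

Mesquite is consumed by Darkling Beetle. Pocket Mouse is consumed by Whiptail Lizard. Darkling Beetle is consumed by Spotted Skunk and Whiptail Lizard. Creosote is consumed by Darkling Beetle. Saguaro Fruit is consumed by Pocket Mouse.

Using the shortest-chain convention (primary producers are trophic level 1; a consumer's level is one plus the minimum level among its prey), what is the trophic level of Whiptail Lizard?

Creosote is a producer → level 1.
Darkling Beetle eats Creosote → level 2.
Whiptail Lizard eats Darkling Beetle → level 3.
No prey of Whiptail Lizard is below level 2, so 3 is the minimum.

Trophic level 3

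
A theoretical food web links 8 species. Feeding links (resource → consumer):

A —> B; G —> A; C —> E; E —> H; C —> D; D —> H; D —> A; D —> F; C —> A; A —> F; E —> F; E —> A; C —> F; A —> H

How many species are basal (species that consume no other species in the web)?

2

Basal species (no prey listed): G, C.
Count: 2.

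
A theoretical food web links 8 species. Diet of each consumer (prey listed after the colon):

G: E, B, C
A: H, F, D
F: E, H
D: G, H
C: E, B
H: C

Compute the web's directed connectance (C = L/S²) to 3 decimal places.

The web has S = 8 species and L = 13 feeding links.
C = L / S² = 13 / 64 = 0.2031 ≈ 0.203.

C = 0.203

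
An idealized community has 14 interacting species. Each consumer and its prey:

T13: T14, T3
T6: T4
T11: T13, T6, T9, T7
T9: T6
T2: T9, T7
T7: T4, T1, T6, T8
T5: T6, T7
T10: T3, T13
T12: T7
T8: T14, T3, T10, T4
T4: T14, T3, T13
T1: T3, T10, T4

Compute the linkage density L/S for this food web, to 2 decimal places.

L/S = 2.07

There are L = 29 links among S = 14 species.
L/S = 29/14 = 2.0714 ≈ 2.07.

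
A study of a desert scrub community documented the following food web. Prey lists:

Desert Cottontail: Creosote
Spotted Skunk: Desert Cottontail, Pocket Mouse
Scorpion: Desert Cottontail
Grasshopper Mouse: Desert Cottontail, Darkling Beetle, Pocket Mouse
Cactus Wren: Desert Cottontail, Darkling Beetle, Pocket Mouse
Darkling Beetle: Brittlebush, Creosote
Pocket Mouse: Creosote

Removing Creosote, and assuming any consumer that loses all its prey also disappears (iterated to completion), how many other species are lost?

4

Remove Creosote.
Round 1: Desert Cottontail (all prey gone), Pocket Mouse (all prey gone) → extinct.
Round 2: Spotted Skunk (all prey gone), Scorpion (all prey gone) → extinct.
No further losses. Total secondary extinctions: 4.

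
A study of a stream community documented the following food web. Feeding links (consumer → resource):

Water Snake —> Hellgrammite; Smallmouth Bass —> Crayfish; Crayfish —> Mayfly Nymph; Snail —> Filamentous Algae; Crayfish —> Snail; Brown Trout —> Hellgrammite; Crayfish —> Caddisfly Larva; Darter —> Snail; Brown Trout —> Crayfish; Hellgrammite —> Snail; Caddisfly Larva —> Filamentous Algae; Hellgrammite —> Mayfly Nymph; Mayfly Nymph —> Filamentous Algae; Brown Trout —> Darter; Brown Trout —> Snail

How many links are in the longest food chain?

3 links

One longest chain: Filamentous Algae → Caddisfly Larva → Crayfish → Brown Trout.
It has 4 species and 3 links.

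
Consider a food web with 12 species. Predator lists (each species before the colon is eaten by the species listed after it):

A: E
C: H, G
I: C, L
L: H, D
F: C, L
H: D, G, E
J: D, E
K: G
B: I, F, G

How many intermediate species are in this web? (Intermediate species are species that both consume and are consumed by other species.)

Intermediate species (has both prey and predators): I, F, C, L, H.
Count: 5.

5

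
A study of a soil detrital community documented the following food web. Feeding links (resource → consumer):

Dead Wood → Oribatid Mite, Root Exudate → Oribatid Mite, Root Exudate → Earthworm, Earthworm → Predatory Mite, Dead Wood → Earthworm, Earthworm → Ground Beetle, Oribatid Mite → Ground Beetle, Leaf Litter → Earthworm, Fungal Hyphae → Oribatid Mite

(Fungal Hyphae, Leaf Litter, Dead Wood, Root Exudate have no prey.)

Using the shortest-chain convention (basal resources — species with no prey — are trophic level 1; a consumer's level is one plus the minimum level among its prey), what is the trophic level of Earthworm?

Leaf Litter has no prey (basal) → level 1.
Earthworm eats Leaf Litter → level 2.

Trophic level 2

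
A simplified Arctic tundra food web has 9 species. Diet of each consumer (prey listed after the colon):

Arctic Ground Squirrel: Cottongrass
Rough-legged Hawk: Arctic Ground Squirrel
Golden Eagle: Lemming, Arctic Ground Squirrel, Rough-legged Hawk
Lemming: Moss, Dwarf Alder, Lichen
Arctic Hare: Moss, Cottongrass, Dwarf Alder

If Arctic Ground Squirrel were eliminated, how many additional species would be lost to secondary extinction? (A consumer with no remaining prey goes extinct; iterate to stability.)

Remove Arctic Ground Squirrel.
Round 1: Rough-legged Hawk (all prey gone) → extinct.
No further losses. Total secondary extinctions: 1.

1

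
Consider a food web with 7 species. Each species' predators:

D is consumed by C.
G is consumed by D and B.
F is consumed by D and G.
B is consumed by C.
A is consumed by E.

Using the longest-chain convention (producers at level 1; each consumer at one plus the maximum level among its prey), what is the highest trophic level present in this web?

Producers (level 1): A, F.
F → G → D → C gives C level 4.
No species has a prey at level 4, so no species reaches level 5.

4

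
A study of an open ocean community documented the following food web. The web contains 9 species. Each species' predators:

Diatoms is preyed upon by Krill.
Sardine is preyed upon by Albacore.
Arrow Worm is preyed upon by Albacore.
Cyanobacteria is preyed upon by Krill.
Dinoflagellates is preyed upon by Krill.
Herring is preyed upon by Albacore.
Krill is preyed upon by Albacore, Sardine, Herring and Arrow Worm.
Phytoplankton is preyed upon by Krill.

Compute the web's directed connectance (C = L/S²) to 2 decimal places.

The web has S = 9 species and L = 11 feeding links.
C = L / S² = 11 / 81 = 0.1358 ≈ 0.14.

C = 0.14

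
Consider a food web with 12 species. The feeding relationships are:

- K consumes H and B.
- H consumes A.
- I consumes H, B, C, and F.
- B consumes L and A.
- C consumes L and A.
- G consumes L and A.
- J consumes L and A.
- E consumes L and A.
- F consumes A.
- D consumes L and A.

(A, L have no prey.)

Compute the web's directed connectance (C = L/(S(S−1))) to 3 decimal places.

The web has S = 12 species and L = 20 feeding links.
C = L / (S(S−1)) = 20 / 132 = 0.1515 ≈ 0.152.

C = 0.152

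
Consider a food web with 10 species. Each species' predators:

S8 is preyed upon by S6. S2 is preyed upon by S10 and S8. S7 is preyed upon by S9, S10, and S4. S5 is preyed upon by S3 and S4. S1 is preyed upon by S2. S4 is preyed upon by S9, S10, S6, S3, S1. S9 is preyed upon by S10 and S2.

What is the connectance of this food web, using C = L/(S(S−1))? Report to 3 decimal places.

C = 0.178

The web has S = 10 species and L = 16 feeding links.
C = L / (S(S−1)) = 16 / 90 = 0.1778 ≈ 0.178.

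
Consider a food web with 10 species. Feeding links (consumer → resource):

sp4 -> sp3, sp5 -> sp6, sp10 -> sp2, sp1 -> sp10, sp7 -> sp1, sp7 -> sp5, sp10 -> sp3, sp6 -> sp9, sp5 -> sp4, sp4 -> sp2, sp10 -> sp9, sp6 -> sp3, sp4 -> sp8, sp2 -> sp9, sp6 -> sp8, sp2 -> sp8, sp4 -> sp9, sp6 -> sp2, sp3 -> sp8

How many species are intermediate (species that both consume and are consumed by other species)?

7

Intermediate species (has both prey and predators): sp2, sp3, sp4, sp10, sp6, sp5, sp1.
Count: 7.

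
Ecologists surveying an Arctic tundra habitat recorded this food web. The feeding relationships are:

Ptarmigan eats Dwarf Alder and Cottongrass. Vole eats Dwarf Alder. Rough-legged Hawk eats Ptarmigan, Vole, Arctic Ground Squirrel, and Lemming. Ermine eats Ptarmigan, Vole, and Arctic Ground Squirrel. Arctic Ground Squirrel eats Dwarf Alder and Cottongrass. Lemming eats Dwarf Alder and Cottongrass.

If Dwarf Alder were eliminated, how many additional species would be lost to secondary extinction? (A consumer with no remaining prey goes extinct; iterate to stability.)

Remove Dwarf Alder.
Round 1: Vole (all prey gone) → extinct.
No further losses. Total secondary extinctions: 1.

1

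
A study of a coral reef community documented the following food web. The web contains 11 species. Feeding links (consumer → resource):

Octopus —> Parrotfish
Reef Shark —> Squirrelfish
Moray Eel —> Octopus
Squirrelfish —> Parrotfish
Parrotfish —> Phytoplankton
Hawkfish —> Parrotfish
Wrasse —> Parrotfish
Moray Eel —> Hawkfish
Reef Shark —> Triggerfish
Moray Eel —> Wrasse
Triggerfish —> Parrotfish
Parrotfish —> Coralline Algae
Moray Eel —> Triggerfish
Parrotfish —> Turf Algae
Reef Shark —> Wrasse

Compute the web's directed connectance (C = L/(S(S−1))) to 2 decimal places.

The web has S = 11 species and L = 15 feeding links.
C = L / (S(S−1)) = 15 / 110 = 0.1364 ≈ 0.14.

C = 0.14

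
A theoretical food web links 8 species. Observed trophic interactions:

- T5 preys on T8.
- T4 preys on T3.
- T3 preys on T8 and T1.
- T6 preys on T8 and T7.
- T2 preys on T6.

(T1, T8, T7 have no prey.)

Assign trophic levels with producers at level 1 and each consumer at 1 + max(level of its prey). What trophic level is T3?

T1 is a producer → level 1.
T3 eats T1 (level 1); other prey at levels: T8 1 → level 2.

Trophic level 2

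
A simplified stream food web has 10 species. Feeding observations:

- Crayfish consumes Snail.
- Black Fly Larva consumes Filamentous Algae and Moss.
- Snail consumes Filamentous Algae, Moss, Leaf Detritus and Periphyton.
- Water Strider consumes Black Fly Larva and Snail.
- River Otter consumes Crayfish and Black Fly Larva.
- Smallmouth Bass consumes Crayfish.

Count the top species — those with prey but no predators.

3

Top species (has prey, but nothing eats it): Water Strider, River Otter, Smallmouth Bass.
Count: 3.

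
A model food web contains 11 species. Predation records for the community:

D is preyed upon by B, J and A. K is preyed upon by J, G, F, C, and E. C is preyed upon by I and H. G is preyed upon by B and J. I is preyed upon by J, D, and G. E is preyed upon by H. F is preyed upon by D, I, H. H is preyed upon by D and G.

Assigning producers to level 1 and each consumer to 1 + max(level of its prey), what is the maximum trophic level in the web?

Producers (level 1): K.
K → F → I → D → J gives J level 5.
No species has a prey at level 5, so no species reaches level 6.

5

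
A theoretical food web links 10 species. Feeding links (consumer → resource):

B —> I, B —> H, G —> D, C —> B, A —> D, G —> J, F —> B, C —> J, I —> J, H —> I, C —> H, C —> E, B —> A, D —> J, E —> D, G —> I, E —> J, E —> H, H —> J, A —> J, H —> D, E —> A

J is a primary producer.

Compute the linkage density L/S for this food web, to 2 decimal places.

L/S = 2.20

There are L = 22 links among S = 10 species.
L/S = 22/10 = 2.2000 ≈ 2.20.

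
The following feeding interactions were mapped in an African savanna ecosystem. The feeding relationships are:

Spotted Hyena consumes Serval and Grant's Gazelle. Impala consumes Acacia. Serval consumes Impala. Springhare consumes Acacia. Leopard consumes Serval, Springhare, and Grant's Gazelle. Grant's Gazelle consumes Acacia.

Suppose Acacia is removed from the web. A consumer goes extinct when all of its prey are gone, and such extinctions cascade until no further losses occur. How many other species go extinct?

6

Remove Acacia.
Round 1: Springhare (all prey gone), Impala (all prey gone), Grant's Gazelle (all prey gone) → extinct.
Round 2: Serval (all prey gone) → extinct.
Round 3: Spotted Hyena (all prey gone), Leopard (all prey gone) → extinct.
No further losses. Total secondary extinctions: 6.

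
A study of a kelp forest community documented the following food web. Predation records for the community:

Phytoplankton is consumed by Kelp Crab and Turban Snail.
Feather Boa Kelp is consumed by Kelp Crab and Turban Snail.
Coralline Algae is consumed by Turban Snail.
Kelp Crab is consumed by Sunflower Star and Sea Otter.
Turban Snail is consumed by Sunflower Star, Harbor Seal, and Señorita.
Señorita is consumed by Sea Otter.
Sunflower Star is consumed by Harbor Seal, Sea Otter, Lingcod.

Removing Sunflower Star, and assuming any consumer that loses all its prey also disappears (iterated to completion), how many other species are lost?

1

Remove Sunflower Star.
Round 1: Lingcod (all prey gone) → extinct.
No further losses. Total secondary extinctions: 1.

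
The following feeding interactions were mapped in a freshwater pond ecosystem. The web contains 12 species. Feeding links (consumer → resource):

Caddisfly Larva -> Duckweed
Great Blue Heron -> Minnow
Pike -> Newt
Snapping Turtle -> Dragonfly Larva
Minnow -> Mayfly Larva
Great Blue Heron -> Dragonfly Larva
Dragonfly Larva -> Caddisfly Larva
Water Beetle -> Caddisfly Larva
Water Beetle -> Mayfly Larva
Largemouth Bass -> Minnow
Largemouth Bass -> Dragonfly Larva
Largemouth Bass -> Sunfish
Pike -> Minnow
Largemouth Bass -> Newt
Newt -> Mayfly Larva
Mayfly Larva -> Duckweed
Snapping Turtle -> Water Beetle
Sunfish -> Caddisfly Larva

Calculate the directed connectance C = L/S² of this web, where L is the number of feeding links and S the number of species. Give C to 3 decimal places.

The web has S = 12 species and L = 18 feeding links.
C = L / S² = 18 / 144 = 0.1250 ≈ 0.125.

C = 0.125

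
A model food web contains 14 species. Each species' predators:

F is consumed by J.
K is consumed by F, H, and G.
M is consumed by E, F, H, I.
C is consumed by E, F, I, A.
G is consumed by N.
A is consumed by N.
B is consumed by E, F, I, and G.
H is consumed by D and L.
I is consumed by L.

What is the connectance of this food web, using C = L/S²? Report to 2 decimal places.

The web has S = 14 species and L = 21 feeding links.
C = L / S² = 21 / 196 = 0.1071 ≈ 0.11.

C = 0.11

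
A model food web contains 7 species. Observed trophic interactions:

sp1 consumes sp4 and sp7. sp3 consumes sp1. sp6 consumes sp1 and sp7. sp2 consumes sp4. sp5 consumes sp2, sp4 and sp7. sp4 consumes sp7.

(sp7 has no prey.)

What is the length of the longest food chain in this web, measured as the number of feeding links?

3 links

One longest chain: sp7 → sp4 → sp1 → sp6.
It has 4 species and 3 links.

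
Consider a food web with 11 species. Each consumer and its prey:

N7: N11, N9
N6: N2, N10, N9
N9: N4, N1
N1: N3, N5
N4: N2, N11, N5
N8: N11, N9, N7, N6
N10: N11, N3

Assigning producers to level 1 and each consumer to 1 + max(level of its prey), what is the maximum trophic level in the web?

Producers (level 1): N2, N11, N3, N5.
N2 → N4 → N9 → N7 → N8 gives N8 level 5.
No species has a prey at level 5, so no species reaches level 6.

5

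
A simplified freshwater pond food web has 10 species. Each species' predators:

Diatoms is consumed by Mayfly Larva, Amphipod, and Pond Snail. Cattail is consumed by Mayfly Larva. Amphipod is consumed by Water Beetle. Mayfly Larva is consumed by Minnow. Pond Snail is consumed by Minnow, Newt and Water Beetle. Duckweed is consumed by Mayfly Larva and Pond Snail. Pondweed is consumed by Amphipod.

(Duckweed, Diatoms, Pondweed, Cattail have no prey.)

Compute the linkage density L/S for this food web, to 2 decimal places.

There are L = 12 links among S = 10 species.
L/S = 12/10 = 1.2000 ≈ 1.20.

L/S = 1.20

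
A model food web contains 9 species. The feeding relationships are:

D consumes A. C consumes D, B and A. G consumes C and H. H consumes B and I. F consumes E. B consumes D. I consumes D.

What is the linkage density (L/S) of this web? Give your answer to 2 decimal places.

L/S = 1.22

There are L = 11 links among S = 9 species.
L/S = 11/9 = 1.2222 ≈ 1.22.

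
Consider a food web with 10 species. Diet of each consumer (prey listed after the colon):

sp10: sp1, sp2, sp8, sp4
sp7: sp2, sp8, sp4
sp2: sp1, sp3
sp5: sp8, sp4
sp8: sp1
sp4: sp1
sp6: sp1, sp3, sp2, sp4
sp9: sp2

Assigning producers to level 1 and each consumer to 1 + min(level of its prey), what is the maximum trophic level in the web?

3

Producers (level 1): sp1, sp3.
Following each consumer down to its lowest-level prey: sp1 → sp8 → sp5 (levels 1 through 3).
All prey of sp5 (sp8 2, sp4 2) are at level 2 or above, so sp5 is at level 1 + 2 = 3.
Every consumer has at least one prey at level 2 or below, so none exceeds level 3.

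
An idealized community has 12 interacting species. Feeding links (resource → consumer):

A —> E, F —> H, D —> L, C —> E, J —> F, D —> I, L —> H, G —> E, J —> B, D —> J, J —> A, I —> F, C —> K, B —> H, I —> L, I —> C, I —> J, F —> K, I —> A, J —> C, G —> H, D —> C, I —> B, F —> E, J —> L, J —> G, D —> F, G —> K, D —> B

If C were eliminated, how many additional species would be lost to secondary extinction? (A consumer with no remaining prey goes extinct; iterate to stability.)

0

Remove C.
Every predator of it retains at least one other prey: E still has F, A, G; K still has F, G.
No consumer loses all prey, so no secondary extinctions occur.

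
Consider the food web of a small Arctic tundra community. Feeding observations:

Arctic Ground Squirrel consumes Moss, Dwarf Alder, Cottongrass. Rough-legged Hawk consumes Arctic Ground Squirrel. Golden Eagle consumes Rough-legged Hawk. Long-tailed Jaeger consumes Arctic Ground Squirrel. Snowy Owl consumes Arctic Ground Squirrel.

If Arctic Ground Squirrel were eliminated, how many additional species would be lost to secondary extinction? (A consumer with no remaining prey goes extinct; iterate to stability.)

4

Remove Arctic Ground Squirrel.
Round 1: Long-tailed Jaeger (all prey gone), Snowy Owl (all prey gone), Rough-legged Hawk (all prey gone) → extinct.
Round 2: Golden Eagle (all prey gone) → extinct.
No further losses. Total secondary extinctions: 4.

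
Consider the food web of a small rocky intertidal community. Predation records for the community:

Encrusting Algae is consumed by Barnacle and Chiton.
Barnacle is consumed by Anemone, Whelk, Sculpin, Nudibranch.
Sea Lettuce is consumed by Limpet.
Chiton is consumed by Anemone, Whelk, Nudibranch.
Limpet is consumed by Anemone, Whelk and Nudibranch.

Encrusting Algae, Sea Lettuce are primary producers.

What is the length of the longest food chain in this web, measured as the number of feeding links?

One longest chain: Encrusting Algae → Chiton → Whelk.
It has 3 species and 2 links.

2 links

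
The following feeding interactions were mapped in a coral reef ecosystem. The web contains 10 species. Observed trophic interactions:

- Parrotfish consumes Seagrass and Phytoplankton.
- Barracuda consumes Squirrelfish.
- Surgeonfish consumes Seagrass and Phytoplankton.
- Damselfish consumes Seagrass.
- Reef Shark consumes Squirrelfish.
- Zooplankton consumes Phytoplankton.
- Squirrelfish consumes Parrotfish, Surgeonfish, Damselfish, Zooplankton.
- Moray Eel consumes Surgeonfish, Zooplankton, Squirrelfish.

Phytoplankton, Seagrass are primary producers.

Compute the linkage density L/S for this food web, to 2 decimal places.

There are L = 15 links among S = 10 species.
L/S = 15/10 = 1.5000 ≈ 1.50.

L/S = 1.50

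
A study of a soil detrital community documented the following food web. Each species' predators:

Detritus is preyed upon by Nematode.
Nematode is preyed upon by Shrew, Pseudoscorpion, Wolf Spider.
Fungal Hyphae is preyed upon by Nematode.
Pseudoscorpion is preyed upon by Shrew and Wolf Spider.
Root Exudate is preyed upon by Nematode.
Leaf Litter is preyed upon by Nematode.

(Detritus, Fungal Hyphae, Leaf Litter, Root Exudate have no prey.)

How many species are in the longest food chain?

4 species

One longest chain: Detritus → Nematode → Pseudoscorpion → Shrew.
It has 4 species and 3 links.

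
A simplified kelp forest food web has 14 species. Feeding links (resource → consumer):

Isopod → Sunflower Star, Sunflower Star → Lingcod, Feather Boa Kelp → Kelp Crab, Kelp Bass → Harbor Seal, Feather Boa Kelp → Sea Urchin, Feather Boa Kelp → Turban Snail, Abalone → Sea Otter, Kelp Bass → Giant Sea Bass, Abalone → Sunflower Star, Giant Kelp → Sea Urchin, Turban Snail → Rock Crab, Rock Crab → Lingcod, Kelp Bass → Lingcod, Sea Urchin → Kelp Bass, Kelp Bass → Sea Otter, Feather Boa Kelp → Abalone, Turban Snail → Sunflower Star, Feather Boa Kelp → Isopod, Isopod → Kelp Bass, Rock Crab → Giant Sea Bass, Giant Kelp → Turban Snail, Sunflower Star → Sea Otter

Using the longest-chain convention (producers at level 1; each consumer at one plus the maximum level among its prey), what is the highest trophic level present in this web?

Producers (level 1): Giant Kelp, Feather Boa Kelp.
Giant Kelp → Turban Snail → Sunflower Star → Lingcod gives Lingcod level 4.
No species has a prey at level 4, so no species reaches level 5.

4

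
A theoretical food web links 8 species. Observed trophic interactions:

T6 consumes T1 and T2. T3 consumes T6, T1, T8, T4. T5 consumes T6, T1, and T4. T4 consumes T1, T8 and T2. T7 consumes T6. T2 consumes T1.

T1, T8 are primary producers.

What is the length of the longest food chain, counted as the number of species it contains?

4 species

One longest chain: T1 → T2 → T4 → T3.
It has 4 species and 3 links.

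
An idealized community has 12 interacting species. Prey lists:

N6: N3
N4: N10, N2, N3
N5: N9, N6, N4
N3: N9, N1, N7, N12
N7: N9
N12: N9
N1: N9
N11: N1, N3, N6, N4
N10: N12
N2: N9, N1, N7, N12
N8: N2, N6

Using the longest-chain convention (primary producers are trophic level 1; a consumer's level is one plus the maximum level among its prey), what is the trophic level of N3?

Trophic level 3

N9 is a producer → level 1.
N1 eats N9 → level 2.
N3 eats N1 (level 2); other prey at levels: N9 1, N7 2, N12 2 → level 3.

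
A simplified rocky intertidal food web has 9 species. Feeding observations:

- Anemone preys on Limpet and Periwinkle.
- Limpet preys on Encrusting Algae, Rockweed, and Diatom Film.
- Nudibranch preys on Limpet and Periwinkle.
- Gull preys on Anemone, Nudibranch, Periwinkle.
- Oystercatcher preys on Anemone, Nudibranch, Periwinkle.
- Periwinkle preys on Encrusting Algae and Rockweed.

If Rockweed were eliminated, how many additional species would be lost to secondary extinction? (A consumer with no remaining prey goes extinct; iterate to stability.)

0

Remove Rockweed.
Every predator of it retains at least one other prey: Periwinkle still has Encrusting Algae; Limpet still has Encrusting Algae, Diatom Film.
No consumer loses all prey, so no secondary extinctions occur.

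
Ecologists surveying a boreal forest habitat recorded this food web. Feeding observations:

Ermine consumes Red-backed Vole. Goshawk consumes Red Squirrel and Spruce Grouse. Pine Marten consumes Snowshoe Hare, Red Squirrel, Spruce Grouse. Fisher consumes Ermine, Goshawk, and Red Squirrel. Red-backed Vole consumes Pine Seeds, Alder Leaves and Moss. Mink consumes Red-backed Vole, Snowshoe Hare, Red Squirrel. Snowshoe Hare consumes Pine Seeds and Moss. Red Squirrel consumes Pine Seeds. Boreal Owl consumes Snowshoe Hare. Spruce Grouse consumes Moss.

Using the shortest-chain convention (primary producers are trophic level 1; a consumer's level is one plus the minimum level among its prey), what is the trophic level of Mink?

Pine Seeds is a producer → level 1.
Red-backed Vole eats Pine Seeds → level 2.
Mink eats Red-backed Vole → level 3.
No prey of Mink is below level 2, so 3 is the minimum.

Trophic level 3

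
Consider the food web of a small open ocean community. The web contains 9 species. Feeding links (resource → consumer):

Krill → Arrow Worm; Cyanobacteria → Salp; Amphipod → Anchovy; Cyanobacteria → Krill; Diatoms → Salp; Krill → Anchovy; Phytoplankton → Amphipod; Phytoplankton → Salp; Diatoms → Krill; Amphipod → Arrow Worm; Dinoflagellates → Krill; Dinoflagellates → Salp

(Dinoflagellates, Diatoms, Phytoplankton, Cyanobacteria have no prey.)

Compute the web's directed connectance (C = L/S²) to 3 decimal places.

The web has S = 9 species and L = 12 feeding links.
C = L / S² = 12 / 81 = 0.1481 ≈ 0.148.

C = 0.148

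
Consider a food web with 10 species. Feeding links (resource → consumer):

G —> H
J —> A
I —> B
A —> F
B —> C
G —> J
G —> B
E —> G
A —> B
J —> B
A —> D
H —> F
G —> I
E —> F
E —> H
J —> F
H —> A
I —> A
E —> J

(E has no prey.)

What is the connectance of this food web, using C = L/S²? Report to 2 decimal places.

The web has S = 10 species and L = 19 feeding links.
C = L / S² = 19 / 100 = 0.1900 ≈ 0.19.

C = 0.19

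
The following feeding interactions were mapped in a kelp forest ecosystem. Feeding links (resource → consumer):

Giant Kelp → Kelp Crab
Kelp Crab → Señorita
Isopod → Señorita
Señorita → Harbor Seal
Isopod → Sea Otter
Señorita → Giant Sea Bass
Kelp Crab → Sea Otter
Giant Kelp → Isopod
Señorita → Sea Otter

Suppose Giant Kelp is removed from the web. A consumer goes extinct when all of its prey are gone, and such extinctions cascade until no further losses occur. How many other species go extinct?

Remove Giant Kelp.
Round 1: Isopod (all prey gone), Kelp Crab (all prey gone) → extinct.
Round 2: Señorita (all prey gone) → extinct.
Round 3: Giant Sea Bass (all prey gone), Sea Otter (all prey gone), Harbor Seal (all prey gone) → extinct.
No further losses. Total secondary extinctions: 6.

6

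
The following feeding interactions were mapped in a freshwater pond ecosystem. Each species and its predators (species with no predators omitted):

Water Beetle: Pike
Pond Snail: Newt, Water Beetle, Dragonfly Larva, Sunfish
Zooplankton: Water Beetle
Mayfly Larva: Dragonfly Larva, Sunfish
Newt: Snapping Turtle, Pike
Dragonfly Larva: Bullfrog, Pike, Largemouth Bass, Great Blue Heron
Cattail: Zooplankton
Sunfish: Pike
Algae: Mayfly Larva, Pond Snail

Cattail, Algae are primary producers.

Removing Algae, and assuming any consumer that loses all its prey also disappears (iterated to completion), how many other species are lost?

9

Remove Algae.
Round 1: Mayfly Larva (all prey gone), Pond Snail (all prey gone) → extinct.
Round 2: Newt (all prey gone), Dragonfly Larva (all prey gone), Sunfish (all prey gone) → extinct.
Round 3: Bullfrog (all prey gone), Snapping Turtle (all prey gone), Largemouth Bass (all prey gone), Great Blue Heron (all prey gone) → extinct.
No further losses. Total secondary extinctions: 9.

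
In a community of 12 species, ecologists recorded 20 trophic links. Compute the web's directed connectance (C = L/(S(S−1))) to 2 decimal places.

The web has S = 12 species and L = 20 feeding links.
C = L / (S(S−1)) = 20 / 132 = 0.1515 ≈ 0.15.

C = 0.15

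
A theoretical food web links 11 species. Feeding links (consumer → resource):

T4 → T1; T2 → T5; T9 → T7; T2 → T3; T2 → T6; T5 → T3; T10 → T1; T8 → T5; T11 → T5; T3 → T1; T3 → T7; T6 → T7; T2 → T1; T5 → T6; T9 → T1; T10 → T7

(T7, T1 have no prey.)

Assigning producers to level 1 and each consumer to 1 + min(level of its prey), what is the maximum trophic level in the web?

Producers (level 1): T7, T1.
Following each consumer down to its lowest-level prey: T7 → T3 → T5 → T11 (levels 1 through 4).
All prey of T11 (T5 3) are at level 3 or above, so T11 is at level 1 + 3 = 4.
Every consumer has at least one prey at level 3 or below, so none exceeds level 4.

4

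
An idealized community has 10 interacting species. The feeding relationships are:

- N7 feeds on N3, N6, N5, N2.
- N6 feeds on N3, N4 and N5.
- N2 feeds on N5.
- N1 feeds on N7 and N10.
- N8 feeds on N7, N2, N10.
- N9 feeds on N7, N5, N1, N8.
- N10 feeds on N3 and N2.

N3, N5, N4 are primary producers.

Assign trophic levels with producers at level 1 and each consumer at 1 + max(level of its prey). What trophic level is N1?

N3 is a producer → level 1.
N6 eats N3 (level 1); other prey at levels: N5 1, N4 1 → level 2.
N7 eats N6 (level 2); other prey at levels: N3 1, N5 1, N2 2 → level 3.
N1 eats N7 (level 3); other prey at levels: N10 3 → level 4.

Trophic level 4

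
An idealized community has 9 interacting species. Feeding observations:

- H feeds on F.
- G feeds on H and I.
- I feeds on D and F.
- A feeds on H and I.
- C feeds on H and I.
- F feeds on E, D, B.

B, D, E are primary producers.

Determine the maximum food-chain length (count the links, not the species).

One longest chain: B → F → H → C.
It has 4 species and 3 links.

3 links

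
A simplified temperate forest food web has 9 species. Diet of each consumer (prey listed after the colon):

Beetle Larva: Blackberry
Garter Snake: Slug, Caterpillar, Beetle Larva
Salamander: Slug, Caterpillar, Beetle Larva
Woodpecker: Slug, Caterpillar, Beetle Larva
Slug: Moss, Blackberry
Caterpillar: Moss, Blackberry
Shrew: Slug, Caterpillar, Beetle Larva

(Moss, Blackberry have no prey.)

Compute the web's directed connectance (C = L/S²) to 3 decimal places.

The web has S = 9 species and L = 17 feeding links.
C = L / S² = 17 / 81 = 0.2099 ≈ 0.210.

C = 0.210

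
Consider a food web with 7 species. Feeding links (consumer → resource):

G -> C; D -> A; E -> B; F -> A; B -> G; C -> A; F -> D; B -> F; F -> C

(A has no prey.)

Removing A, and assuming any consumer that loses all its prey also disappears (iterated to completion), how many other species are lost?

Remove A.
Round 1: D (all prey gone), C (all prey gone) → extinct.
Round 2: F (all prey gone), G (all prey gone) → extinct.
Round 3: B (all prey gone) → extinct.
Round 4: E (all prey gone) → extinct.
No further losses. Total secondary extinctions: 6.

6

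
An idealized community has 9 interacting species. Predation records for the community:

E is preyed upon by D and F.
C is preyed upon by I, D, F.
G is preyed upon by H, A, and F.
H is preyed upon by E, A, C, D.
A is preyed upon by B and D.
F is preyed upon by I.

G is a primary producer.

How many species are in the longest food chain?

One longest chain: G → H → C → F → I.
It has 5 species and 4 links.

5 species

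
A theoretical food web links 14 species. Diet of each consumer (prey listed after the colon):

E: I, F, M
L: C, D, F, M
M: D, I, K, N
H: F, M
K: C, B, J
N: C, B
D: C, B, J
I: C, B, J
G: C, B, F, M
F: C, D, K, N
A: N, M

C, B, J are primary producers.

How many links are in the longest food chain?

One longest chain: C → D → M → L.
It has 4 species and 3 links.

3 links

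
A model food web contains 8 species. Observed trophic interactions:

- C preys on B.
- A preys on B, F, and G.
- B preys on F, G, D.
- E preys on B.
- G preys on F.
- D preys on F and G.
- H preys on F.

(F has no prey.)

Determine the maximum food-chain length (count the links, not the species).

4 links

One longest chain: F → G → D → B → A.
It has 5 species and 4 links.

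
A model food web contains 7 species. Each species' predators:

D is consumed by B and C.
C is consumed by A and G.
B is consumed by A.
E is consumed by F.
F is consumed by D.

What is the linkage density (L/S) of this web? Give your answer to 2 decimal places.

L/S = 1.00

There are L = 7 links among S = 7 species.
L/S = 7/7 = 1.0000 ≈ 1.00.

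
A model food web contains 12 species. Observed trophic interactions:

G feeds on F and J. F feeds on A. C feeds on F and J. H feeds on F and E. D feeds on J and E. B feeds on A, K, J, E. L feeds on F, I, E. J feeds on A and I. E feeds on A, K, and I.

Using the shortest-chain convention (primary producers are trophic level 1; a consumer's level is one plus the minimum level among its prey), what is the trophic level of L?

Trophic level 2

I is a producer → level 1.
L eats I → level 2.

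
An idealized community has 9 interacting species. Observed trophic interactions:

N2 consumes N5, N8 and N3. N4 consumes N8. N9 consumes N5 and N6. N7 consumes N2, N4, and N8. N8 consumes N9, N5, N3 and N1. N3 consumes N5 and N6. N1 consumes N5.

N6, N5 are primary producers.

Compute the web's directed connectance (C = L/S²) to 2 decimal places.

The web has S = 9 species and L = 16 feeding links.
C = L / S² = 16 / 81 = 0.1975 ≈ 0.20.

C = 0.20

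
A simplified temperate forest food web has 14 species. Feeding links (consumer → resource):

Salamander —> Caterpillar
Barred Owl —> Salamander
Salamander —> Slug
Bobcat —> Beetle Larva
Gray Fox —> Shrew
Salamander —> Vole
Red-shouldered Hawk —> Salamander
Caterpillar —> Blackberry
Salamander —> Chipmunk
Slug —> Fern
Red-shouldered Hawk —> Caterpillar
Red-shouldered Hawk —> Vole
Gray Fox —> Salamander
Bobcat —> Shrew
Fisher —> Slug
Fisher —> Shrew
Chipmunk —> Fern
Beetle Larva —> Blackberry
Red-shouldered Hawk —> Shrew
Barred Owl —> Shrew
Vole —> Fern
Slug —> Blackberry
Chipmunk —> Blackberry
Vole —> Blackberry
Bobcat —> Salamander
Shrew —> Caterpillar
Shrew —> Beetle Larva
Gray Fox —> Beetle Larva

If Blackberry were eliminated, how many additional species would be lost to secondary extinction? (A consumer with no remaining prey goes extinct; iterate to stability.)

3

Remove Blackberry.
Round 1: Beetle Larva (all prey gone), Caterpillar (all prey gone) → extinct.
Round 2: Shrew (all prey gone) → extinct.
No further losses. Total secondary extinctions: 3.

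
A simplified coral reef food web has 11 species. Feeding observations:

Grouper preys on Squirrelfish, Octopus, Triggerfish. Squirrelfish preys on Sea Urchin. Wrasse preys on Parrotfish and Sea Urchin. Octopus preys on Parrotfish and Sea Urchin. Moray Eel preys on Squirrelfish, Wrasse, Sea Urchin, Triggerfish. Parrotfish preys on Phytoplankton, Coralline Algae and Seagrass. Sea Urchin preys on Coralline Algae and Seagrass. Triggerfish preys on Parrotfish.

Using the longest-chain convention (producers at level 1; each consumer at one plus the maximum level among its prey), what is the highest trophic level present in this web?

Producers (level 1): Seagrass, Phytoplankton, Coralline Algae.
Seagrass → Parrotfish → Wrasse → Moray Eel gives Moray Eel level 4.
No species has a prey at level 4, so no species reaches level 5.

4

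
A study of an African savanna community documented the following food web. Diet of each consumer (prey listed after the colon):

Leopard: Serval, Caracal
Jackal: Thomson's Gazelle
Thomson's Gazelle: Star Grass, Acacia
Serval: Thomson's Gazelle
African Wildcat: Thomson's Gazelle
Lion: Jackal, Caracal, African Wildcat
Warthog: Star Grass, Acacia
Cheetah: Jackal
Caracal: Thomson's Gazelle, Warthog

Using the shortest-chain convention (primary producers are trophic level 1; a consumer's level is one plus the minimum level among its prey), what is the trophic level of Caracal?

Star Grass is a producer → level 1.
Thomson's Gazelle eats Star Grass → level 2.
Caracal eats Thomson's Gazelle → level 3.
No prey of Caracal is below level 2, so 3 is the minimum.

Trophic level 3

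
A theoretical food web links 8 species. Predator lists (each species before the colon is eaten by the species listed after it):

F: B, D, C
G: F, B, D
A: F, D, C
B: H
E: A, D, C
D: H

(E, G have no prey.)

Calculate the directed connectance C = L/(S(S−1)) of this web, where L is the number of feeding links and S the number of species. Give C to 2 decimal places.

C = 0.25

The web has S = 8 species and L = 14 feeding links.
C = L / (S(S−1)) = 14 / 56 = 0.2500 ≈ 0.25.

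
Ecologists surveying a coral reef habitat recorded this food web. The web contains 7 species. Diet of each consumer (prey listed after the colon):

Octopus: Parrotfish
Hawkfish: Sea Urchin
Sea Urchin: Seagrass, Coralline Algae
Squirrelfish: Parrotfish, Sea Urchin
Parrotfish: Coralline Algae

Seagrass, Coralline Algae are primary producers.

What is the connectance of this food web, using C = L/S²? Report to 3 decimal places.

The web has S = 7 species and L = 7 feeding links.
C = L / S² = 7 / 49 = 0.1429 ≈ 0.143.

C = 0.143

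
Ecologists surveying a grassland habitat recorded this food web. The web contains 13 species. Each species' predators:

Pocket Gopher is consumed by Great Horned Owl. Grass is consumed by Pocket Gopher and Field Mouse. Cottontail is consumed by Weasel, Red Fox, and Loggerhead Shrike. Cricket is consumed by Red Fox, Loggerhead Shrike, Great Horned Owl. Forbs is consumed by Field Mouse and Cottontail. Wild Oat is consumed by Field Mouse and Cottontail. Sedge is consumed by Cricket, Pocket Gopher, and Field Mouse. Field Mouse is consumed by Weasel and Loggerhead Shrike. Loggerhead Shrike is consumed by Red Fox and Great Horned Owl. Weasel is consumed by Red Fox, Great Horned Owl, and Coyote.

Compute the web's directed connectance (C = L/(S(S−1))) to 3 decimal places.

C = 0.147

The web has S = 13 species and L = 23 feeding links.
C = L / (S(S−1)) = 23 / 156 = 0.1474 ≈ 0.147.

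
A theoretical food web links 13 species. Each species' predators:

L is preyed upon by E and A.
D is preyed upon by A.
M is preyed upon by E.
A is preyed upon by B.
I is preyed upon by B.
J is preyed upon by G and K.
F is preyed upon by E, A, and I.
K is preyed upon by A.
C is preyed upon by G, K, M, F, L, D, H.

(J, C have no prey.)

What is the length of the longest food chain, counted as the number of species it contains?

4 species

One longest chain: C → D → A → B.
It has 4 species and 3 links.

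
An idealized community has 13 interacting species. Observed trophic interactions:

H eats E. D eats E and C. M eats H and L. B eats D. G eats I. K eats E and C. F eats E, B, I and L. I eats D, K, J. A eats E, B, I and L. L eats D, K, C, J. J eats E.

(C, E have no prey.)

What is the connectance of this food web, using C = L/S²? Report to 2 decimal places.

The web has S = 13 species and L = 25 feeding links.
C = L / S² = 25 / 169 = 0.1479 ≈ 0.15.

C = 0.15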